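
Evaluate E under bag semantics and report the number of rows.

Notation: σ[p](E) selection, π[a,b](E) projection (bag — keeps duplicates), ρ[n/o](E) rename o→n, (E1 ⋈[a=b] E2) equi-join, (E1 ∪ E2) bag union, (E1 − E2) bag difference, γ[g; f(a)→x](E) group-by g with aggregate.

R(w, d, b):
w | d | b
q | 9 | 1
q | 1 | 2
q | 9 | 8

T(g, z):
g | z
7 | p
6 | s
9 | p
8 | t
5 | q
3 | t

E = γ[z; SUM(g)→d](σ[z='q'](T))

Stepwise |·|:
  T → 6
  σ[z='q'](T) → 1
  γ[z; SUM(g)→d](σ[z='q'](T)) → 1

|E| = 1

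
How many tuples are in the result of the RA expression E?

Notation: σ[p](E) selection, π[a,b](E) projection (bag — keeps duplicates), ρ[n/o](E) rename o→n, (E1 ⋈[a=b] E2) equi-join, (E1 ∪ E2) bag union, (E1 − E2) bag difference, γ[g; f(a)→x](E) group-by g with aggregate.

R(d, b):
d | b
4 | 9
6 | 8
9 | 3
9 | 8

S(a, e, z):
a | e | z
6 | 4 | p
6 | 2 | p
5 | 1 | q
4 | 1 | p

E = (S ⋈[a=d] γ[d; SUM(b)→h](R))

Per-node cardinality:
  S → 4
  R → 4
  γ[d; SUM(b)→h](R) → 3
  (S ⋈[a=d] γ[d; SUM(b)→h](R)) → 3

|E| = 3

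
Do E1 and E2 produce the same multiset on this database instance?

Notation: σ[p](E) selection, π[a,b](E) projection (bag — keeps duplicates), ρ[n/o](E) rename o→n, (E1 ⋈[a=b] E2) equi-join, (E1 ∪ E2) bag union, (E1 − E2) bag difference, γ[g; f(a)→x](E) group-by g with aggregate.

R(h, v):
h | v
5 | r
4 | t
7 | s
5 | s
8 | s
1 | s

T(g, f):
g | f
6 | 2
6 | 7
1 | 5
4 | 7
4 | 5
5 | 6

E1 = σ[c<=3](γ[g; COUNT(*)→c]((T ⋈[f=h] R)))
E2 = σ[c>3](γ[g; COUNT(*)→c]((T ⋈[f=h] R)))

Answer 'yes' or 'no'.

E1 per-node cardinality:
  T → 6
  R → 6
  (T ⋈[f=h] R) → 6
  γ[g; COUNT(*)→c]((T ⋈[f=h] R)) → 3
  σ[c<=3](γ[g; COUNT(*)→c]((T ⋈[f=h] R))) → 3
E2 per-node cardinality:
  T → 6
  R → 6
  (T ⋈[f=h] R) → 6
  γ[g; COUNT(*)→c]((T ⋈[f=h] R)) → 3
  σ[c>3](γ[g; COUNT(*)→c]((T ⋈[f=h] R))) → 0

E1 result:
g | c
1 | 2
4 | 3
6 | 1
E2 result:
g | c
(0 rows)
Witness: (6, 1) appears 1× in E1 but 0× in E2.

no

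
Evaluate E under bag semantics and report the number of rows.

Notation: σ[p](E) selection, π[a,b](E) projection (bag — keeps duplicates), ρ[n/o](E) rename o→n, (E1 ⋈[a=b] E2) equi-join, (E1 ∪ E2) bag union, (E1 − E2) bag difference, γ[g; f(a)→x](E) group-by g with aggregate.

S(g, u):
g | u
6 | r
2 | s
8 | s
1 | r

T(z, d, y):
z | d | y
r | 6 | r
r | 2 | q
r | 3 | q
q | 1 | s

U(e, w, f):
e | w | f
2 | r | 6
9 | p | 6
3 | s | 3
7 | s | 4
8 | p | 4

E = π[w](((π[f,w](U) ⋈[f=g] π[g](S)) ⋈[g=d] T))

Row counts bottom-up:
  U → 5
  π[f,w](U) → 5
  S → 4
  π[g](S) → 4
  (π[f,w](U) ⋈[f=g] π[g](S)) → 2
  T → 4
  ((π[f,w](U) ⋈[f=g] π[g](S)) ⋈[g=d] T) → 2
  π[w](((π[f,w](U) ⋈[f=g] π[g](S)) ⋈[g=d] T)) → 2

|E| = 2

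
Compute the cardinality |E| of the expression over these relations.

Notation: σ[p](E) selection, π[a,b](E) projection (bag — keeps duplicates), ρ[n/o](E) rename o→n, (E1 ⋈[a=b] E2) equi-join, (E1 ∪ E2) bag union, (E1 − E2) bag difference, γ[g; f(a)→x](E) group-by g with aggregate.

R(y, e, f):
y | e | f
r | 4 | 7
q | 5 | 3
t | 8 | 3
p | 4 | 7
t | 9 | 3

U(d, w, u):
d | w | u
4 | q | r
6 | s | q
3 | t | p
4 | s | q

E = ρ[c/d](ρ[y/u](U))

Row counts bottom-up:
  U → 4
  ρ[y/u](U) → 4
  ρ[c/d](ρ[y/u](U)) → 4

|E| = 4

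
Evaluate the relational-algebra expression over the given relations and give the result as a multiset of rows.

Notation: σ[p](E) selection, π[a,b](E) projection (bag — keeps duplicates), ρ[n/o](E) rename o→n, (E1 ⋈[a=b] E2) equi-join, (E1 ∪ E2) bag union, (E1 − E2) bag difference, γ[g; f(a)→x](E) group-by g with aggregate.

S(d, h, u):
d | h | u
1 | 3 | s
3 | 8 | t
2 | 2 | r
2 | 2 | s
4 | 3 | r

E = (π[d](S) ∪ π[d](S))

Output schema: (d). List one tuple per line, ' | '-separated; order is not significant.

Stepwise |·|:
  S → 5
  π[d](S) → 5
  S → 5
  π[d](S) → 5
  (π[d](S) ∪ π[d](S)) → 10

== RESULT ==
d
1
1
2
2
2
2
3
3
4
4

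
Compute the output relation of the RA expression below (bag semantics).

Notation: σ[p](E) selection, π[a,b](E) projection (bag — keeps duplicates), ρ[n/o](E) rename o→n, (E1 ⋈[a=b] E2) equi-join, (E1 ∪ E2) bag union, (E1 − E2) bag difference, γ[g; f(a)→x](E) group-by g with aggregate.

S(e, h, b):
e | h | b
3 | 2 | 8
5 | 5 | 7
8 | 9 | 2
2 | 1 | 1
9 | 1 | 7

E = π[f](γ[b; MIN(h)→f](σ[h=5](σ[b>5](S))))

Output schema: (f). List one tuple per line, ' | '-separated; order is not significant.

Stepwise |·|:
  S → 5
  σ[b>5](S) → 3
  σ[h=5](σ[b>5](S)) → 1
  γ[b; MIN(h)→f](σ[h=5](σ[b>5](S))) → 1
  π[f](γ[b; MIN(h)→f](σ[h=5](σ[b>5](S)))) → 1

== RESULT ==
f
5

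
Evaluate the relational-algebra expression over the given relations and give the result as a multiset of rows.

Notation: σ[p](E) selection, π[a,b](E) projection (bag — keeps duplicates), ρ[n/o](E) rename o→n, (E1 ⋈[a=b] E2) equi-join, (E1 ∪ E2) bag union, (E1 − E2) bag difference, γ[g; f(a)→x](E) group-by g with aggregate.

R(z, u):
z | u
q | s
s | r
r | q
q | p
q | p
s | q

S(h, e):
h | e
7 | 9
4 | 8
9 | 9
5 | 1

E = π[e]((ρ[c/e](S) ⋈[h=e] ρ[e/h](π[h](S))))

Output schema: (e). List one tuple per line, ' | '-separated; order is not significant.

Per-node cardinality:
  S → 4
  ρ[c/e](S) → 4
  S → 4
  π[h](S) → 4
  ρ[e/h](π[h](S)) → 4
  (ρ[c/e](S) ⋈[h=e] ρ[e/h](π[h](S))) → 4
  π[e]((ρ[c/e](S) ⋈[h=e] ρ[e/h](π[h](S)))) → 4

== RESULT ==
e
4
5
7
9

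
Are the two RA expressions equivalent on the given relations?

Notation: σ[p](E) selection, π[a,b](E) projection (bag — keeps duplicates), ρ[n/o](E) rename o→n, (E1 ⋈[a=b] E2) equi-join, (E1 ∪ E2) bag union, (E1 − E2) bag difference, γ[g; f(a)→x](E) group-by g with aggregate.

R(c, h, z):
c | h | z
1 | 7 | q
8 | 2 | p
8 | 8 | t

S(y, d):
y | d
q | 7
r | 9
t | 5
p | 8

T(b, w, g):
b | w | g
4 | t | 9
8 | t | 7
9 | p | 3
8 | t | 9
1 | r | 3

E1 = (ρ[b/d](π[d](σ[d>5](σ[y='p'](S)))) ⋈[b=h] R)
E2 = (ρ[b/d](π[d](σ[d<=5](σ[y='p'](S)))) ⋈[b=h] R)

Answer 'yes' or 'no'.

E1 stepwise |·|:
  S → 4
  σ[y='p'](S) → 1
  σ[d>5](σ[y='p'](S)) → 1
  π[d](σ[d>5](σ[y='p'](S))) → 1
  ρ[b/d](π[d](σ[d>5](σ[y='p'](S)))) → 1
  R → 3
  (ρ[b/d](π[d](σ[d>5](σ[y='p'](S)))) ⋈[b=h] R) → 1
E2 stepwise |·|:
  S → 4
  σ[y='p'](S) → 1
  σ[d<=5](σ[y='p'](S)) → 0
  π[d](σ[d<=5](σ[y='p'](S))) → 0
  ρ[b/d](π[d](σ[d<=5](σ[y='p'](S)))) → 0
  R → 3
  (ρ[b/d](π[d](σ[d<=5](σ[y='p'](S)))) ⋈[b=h] R) → 0

E1 result:
b | c | h | z
8 | 8 | 8 | t
E2 result:
b | c | h | z
(0 rows)
Witness: (8, 8, 8, 't') appears 1× in E1 but 0× in E2.

no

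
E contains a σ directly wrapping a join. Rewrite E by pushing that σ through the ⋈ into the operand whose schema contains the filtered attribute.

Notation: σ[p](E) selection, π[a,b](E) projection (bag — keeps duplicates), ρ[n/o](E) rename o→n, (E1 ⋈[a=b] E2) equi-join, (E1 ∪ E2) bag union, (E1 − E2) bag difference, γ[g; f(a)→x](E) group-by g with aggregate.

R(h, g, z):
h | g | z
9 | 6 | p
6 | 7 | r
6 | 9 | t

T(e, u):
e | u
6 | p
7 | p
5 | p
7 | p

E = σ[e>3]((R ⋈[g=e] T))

σ filters on e, owned by the right side.
E' = (R ⋈[g=e] σ[e>3](T))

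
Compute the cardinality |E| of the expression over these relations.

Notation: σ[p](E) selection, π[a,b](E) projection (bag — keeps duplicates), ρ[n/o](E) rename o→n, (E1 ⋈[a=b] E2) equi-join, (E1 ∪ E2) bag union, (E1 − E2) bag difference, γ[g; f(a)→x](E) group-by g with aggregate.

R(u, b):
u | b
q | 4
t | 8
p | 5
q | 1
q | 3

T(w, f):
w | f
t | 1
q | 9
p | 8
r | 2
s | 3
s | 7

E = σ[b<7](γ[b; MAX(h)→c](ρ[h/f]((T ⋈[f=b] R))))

Row counts bottom-up:
  T → 6
  R → 5
  (T ⋈[f=b] R) → 3
  ρ[h/f]((T ⋈[f=b] R)) → 3
  γ[b; MAX(h)→c](ρ[h/f]((T ⋈[f=b] R))) → 3
  σ[b<7](γ[b; MAX(h)→c](ρ[h/f]((T ⋈[f=b] R)))) → 2

|E| = 2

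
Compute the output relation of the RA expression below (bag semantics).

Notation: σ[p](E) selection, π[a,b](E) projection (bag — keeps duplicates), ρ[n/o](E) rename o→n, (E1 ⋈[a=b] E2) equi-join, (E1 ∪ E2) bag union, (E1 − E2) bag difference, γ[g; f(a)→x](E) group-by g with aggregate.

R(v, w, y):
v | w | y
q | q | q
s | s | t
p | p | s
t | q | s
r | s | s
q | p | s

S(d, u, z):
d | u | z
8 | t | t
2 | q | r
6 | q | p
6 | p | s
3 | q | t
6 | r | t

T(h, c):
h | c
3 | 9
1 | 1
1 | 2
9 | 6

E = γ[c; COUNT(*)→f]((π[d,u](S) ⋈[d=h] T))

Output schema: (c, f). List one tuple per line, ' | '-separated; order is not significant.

Stepwise |·|:
  S → 6
  π[d,u](S) → 6
  T → 4
  (π[d,u](S) ⋈[d=h] T) → 1
  γ[c; COUNT(*)→f]((π[d,u](S) ⋈[d=h] T)) → 1

== RESULT ==
c | f
9 | 1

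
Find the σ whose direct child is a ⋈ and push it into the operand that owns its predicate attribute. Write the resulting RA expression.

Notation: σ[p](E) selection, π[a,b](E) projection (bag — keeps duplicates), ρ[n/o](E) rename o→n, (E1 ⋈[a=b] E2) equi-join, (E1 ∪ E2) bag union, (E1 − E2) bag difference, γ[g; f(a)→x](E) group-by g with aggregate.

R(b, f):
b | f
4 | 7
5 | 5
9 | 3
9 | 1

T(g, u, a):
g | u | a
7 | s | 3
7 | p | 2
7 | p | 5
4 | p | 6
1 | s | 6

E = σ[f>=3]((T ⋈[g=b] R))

σ filters on f, owned by the right side.
E' = (T ⋈[g=b] σ[f>=3](R))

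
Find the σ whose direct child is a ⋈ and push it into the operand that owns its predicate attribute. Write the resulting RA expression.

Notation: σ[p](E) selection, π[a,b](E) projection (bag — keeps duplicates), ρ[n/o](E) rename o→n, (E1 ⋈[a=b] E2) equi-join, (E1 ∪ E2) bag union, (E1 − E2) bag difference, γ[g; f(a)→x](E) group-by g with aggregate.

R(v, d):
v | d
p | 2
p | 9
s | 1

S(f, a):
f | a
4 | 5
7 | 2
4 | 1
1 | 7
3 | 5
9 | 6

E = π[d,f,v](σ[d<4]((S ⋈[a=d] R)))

σ filters on d, owned by the right side.
E' = π[d,f,v]((S ⋈[a=d] σ[d<4](R)))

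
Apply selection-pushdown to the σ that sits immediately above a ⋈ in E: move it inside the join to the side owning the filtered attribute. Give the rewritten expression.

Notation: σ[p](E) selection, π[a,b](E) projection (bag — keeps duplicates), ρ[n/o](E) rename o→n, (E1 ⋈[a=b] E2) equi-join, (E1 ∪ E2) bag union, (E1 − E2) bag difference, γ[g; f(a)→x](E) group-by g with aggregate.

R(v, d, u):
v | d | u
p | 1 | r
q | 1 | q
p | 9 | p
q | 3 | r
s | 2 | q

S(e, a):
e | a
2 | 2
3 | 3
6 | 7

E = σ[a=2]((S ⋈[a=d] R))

σ filters on a, owned by the left side.
E' = (σ[a=2](S) ⋈[a=d] R)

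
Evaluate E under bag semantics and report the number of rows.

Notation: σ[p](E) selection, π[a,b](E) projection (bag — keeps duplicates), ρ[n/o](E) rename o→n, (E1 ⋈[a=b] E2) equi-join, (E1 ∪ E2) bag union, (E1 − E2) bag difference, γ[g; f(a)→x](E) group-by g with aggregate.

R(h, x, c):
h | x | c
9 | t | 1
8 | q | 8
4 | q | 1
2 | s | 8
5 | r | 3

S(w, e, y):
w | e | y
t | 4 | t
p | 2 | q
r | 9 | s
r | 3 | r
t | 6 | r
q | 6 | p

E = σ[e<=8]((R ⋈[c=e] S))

Subexpression sizes:
  R → 5
  S → 6
  (R ⋈[c=e] S) → 1
  σ[e<=8]((R ⋈[c=e] S)) → 1

|E| = 1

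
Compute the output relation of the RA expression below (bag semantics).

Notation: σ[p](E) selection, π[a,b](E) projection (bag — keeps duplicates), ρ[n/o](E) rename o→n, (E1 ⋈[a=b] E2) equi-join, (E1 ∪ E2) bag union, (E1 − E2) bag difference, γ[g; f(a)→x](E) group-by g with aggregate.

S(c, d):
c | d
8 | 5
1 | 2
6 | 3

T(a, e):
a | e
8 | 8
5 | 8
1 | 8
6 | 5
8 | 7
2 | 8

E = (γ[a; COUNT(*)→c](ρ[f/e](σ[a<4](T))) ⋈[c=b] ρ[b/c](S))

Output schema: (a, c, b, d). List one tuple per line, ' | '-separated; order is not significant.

Per-node cardinality:
  T → 6
  σ[a<4](T) → 2
  ρ[f/e](σ[a<4](T)) → 2
  γ[a; COUNT(*)→c](ρ[f/e](σ[a<4](T))) → 2
  S → 3
  ρ[b/c](S) → 3
  (γ[a; COUNT(*)→c](ρ[f/e](σ[a<4](T))) ⋈[c=b] ρ[b/c](S)) → 2

== RESULT ==
a | c | b | d
1 | 1 | 1 | 2
2 | 1 | 1 | 2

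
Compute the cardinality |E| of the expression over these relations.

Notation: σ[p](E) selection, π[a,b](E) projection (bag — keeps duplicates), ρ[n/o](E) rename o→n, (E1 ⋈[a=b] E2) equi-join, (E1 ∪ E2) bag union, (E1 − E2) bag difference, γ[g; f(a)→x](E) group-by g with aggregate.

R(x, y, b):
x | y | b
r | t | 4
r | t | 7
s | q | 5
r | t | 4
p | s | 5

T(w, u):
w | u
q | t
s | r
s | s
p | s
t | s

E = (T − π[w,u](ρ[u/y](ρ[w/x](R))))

Stepwise |·|:
  T → 5
  R → 5
  ρ[w/x](R) → 5
  ρ[u/y](ρ[w/x](R)) → 5
  π[w,u](ρ[u/y](ρ[w/x](R))) → 5
  (T − π[w,u](ρ[u/y](ρ[w/x](R)))) → 4

|E| = 4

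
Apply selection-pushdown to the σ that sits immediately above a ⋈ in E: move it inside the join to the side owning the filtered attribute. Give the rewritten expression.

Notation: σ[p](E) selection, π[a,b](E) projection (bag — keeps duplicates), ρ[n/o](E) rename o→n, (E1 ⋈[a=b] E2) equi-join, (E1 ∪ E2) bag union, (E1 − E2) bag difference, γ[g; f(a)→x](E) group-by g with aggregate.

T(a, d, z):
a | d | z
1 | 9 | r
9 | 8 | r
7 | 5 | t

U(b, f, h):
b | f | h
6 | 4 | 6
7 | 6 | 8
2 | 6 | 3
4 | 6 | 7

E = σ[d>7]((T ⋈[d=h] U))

σ filters on d, owned by the left side.
E' = (σ[d>7](T) ⋈[d=h] U)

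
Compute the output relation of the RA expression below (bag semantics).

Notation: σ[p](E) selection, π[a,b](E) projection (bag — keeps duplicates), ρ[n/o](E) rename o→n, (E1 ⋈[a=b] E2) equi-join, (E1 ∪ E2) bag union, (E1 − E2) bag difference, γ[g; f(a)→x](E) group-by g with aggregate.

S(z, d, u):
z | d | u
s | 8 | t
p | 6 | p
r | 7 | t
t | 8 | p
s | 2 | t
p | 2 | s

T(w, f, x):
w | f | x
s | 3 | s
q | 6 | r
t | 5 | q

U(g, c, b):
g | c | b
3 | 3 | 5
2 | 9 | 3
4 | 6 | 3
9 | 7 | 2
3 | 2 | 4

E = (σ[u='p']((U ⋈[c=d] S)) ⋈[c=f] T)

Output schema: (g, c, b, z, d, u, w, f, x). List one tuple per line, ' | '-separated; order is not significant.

Per-node cardinality:
  U → 5
  S → 6
  (U ⋈[c=d] S) → 4
  σ[u='p']((U ⋈[c=d] S)) → 1
  T → 3
  (σ[u='p']((U ⋈[c=d] S)) ⋈[c=f] T) → 1

== RESULT ==
g | c | b | z | d | u | w | f | x
4 | 6 | 3 | p | 6 | p | q | 6 | r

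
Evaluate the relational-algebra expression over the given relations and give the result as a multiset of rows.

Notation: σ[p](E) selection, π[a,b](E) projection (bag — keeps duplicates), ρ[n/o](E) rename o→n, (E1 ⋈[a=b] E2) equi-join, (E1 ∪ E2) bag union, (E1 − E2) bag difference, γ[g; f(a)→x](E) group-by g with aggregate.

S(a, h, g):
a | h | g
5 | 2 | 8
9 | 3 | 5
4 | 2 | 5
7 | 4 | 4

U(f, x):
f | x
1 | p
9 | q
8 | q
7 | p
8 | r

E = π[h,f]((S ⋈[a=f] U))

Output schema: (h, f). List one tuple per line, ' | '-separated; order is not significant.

Row counts bottom-up:
  S → 4
  U → 5
  (S ⋈[a=f] U) → 2
  π[h,f]((S ⋈[a=f] U)) → 2

== RESULT ==
h | f
3 | 9
4 | 7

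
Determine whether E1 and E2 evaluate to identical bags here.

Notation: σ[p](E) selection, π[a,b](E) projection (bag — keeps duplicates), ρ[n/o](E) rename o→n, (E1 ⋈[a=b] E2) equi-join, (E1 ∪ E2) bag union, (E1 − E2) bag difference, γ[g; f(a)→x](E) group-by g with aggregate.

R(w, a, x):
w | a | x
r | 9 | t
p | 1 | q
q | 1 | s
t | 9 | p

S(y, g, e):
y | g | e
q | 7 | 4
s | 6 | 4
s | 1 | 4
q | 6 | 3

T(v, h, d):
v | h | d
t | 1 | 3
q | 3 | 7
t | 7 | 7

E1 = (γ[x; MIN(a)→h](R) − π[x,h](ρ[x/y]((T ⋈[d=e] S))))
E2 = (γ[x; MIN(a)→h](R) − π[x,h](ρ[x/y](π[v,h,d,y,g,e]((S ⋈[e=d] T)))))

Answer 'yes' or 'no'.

E1 subexpression sizes:
  R → 4
  γ[x; MIN(a)→h](R) → 4
  T → 3
  S → 4
  (T ⋈[d=e] S) → 1
  ρ[x/y]((T ⋈[d=e] S)) → 1
  π[x,h](ρ[x/y]((T ⋈[d=e] S))) → 1
  (γ[x; MIN(a)→h](R) − π[x,h](ρ[x/y]((T ⋈[d=e] S)))) → 3
E2 subexpression sizes:
  R → 4
  γ[x; MIN(a)→h](R) → 4
  S → 4
  T → 3
  (S ⋈[e=d] T) → 1
  π[v,h,d,y,g,e]((S ⋈[e=d] T)) → 1
  ρ[x/y](π[v,h,d,y,g,e]((S ⋈[e=d] T))) → 1
  π[x,h](ρ[x/y](π[v,h,d,y,g,e]((S ⋈[e=d] T)))) → 1
  (γ[x; MIN(a)→h](R) − π[x,h](ρ[x/y](π[v,h,d,y,g,e]((S ⋈[e=d] T))))) → 3

E1 and E2 produce the same multiset:
x | h
p | 9
s | 1
t | 9

yes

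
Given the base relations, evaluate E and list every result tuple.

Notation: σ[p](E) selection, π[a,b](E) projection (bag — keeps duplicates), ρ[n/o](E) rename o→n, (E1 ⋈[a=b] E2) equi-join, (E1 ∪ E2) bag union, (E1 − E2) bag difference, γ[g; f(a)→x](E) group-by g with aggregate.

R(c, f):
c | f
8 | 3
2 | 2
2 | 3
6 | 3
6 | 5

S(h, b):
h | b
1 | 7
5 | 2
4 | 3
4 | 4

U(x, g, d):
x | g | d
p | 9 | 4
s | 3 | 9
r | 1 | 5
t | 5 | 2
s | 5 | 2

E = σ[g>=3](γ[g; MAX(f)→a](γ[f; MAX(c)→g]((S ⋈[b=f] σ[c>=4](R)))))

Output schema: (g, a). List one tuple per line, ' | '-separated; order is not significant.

Per-node cardinality:
  S → 4
  R → 5
  σ[c>=4](R) → 3
  (S ⋈[b=f] σ[c>=4](R)) → 2
  γ[f; MAX(c)→g]((S ⋈[b=f] σ[c>=4](R))) → 1
  γ[g; MAX(f)→a](γ[f; MAX(c)→g]((S ⋈[b=f] σ[c>=4](R)))) → 1
  σ[g>=3](γ[g; MAX(f)→a](γ[f; MAX(c)→g]((S ⋈[b=f] σ[c>=4](R))))) → 1

== RESULT ==
g | a
8 | 3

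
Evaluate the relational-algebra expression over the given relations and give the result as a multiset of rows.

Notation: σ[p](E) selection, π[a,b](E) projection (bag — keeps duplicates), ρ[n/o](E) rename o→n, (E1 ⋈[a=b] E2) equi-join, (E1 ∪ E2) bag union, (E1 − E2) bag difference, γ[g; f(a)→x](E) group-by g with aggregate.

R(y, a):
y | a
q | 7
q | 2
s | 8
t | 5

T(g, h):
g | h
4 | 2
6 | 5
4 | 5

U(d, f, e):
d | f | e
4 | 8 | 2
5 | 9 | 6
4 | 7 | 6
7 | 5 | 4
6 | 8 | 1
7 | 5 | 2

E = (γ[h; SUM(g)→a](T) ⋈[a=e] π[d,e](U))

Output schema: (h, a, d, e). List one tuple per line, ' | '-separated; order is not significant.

Subexpression sizes:
  T → 3
  γ[h; SUM(g)→a](T) → 2
  U → 6
  π[d,e](U) → 6
  (γ[h; SUM(g)→a](T) ⋈[a=e] π[d,e](U)) → 1

== RESULT ==
h | a | d | e
2 | 4 | 7 | 4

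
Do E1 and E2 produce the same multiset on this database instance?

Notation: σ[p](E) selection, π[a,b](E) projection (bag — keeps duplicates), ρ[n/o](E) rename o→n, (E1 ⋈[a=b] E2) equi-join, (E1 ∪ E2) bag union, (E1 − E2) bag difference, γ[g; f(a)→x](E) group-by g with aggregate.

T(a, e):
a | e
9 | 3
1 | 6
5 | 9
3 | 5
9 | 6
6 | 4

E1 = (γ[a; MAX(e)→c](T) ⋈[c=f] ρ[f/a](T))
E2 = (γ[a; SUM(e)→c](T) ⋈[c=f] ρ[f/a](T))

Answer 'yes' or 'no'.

E1 row counts bottom-up:
  T → 6
  γ[a; MAX(e)→c](T) → 5
  T → 6
  ρ[f/a](T) → 6
  (γ[a; MAX(e)→c](T) ⋈[c=f] ρ[f/a](T)) → 5
E2 row counts bottom-up:
  T → 6
  γ[a; SUM(e)→c](T) → 5
  T → 6
  ρ[f/a](T) → 6
  (γ[a; SUM(e)→c](T) ⋈[c=f] ρ[f/a](T)) → 6

E1 result:
a | c | f | e
1 | 6 | 6 | 4
3 | 5 | 5 | 9
5 | 9 | 9 | 3
5 | 9 | 9 | 6
9 | 6 | 6 | 4
E2 result:
a | c | f | e
1 | 6 | 6 | 4
3 | 5 | 5 | 9
5 | 9 | 9 | 3
5 | 9 | 9 | 6
9 | 9 | 9 | 3
9 | 9 | 9 | 6
Witness: (9, 9, 9, 3) appears 0× in E1 but 1× in E2.

no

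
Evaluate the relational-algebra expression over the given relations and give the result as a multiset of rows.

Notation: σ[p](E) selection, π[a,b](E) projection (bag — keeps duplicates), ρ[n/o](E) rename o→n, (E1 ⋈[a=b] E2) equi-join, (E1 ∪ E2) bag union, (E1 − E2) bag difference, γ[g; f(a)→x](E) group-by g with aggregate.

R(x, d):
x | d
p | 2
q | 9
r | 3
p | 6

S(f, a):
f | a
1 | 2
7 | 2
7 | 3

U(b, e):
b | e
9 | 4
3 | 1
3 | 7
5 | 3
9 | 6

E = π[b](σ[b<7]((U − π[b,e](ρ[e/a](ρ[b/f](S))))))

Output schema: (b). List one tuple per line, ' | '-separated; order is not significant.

Per-node cardinality:
  U → 5
  S → 3
  ρ[b/f](S) → 3
  ρ[e/a](ρ[b/f](S)) → 3
  π[b,e](ρ[e/a](ρ[b/f](S))) → 3
  (U − π[b,e](ρ[e/a](ρ[b/f](S)))) → 5
  σ[b<7]((U − π[b,e](ρ[e/a](ρ[b/f](S))))) → 3
  π[b](σ[b<7]((U − π[b,e](ρ[e/a](ρ[b/f](S)))))) → 3

== RESULT ==
b
3
3
5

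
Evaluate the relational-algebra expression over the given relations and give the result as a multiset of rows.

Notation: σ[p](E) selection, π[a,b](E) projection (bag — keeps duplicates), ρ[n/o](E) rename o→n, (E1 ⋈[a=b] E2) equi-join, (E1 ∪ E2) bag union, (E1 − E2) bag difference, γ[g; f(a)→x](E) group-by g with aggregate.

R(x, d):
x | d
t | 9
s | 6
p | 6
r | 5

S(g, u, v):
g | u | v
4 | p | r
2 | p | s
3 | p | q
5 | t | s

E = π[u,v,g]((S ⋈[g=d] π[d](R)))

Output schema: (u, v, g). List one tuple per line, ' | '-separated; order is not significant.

Subexpression sizes:
  S → 4
  R → 4
  π[d](R) → 4
  (S ⋈[g=d] π[d](R)) → 1
  π[u,v,g]((S ⋈[g=d] π[d](R))) → 1

== RESULT ==
u | v | g
t | s | 5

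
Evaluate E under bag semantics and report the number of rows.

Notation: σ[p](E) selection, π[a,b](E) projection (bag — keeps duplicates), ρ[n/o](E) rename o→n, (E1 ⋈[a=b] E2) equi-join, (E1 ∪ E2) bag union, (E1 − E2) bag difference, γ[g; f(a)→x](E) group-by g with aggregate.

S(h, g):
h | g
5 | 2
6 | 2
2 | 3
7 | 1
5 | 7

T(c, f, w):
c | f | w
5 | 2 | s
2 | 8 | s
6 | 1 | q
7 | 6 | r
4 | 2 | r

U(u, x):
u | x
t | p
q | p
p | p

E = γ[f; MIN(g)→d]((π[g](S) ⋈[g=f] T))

Per-node cardinality:
  S → 5
  π[g](S) → 5
  T → 5
  (π[g](S) ⋈[g=f] T) → 5
  γ[f; MIN(g)→d]((π[g](S) ⋈[g=f] T)) → 2

|E| = 2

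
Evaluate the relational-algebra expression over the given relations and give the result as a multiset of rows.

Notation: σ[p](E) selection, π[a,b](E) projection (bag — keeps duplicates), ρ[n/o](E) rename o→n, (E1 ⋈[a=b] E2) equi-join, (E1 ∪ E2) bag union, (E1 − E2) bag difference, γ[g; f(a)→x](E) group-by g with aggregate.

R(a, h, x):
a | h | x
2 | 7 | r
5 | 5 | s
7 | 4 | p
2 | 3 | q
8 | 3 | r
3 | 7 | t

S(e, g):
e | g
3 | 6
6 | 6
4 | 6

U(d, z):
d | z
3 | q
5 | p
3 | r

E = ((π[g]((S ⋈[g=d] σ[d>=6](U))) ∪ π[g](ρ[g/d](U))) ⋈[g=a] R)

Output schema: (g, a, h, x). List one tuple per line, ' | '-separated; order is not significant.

Row counts bottom-up:
  S → 3
  U → 3
  σ[d>=6](U) → 0
  (S ⋈[g=d] σ[d>=6](U)) → 0
  π[g]((S ⋈[g=d] σ[d>=6](U))) → 0
  U → 3
  ρ[g/d](U) → 3
  π[g](ρ[g/d](U)) → 3
  (π[g]((S ⋈[g=d] σ[d>=6](U))) ∪ π[g](ρ[g/d](U))) → 3
  R → 6
  ((π[g]((S ⋈[g=d] σ[d>=6](U))) ∪ π[g](ρ[g/d](U))) ⋈[g=a] R) → 3

== RESULT ==
g | a | h | x
3 | 3 | 7 | t
3 | 3 | 7 | t
5 | 5 | 5 | s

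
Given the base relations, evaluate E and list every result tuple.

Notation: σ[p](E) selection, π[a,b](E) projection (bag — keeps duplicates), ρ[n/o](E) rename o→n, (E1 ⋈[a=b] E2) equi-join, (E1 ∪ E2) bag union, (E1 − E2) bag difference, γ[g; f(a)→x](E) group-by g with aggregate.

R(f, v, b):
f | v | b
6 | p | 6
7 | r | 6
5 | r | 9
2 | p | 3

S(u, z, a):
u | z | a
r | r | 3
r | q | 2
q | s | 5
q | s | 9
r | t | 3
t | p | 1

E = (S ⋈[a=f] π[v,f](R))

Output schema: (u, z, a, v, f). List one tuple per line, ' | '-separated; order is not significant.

Per-node cardinality:
  S → 6
  R → 4
  π[v,f](R) → 4
  (S ⋈[a=f] π[v,f](R)) → 2

== RESULT ==
u | z | a | v | f
q | s | 5 | r | 5
r | q | 2 | p | 2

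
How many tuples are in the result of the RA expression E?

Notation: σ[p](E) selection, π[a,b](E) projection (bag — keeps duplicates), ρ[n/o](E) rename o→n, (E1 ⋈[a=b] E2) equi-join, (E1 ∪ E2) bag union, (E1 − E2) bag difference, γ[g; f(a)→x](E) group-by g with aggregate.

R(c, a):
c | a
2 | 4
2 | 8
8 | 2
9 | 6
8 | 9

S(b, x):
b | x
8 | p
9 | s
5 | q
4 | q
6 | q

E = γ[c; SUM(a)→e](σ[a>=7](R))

Per-node cardinality:
  R → 5
  σ[a>=7](R) → 2
  γ[c; SUM(a)→e](σ[a>=7](R)) → 2

|E| = 2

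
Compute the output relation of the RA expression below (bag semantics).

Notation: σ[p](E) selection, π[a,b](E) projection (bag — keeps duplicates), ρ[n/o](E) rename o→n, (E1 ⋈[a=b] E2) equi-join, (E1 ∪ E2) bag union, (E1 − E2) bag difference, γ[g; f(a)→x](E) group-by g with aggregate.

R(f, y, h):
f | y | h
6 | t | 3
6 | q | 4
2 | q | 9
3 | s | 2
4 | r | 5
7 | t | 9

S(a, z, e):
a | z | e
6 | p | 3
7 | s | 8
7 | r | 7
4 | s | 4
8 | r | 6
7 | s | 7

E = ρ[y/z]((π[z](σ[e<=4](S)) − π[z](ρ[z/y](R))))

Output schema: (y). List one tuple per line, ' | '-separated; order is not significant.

Per-node cardinality:
  S → 6
  σ[e<=4](S) → 2
  π[z](σ[e<=4](S)) → 2
  R → 6
  ρ[z/y](R) → 6
  π[z](ρ[z/y](R)) → 6
  (π[z](σ[e<=4](S)) − π[z](ρ[z/y](R))) → 1
  ρ[y/z]((π[z](σ[e<=4](S)) − π[z](ρ[z/y](R)))) → 1

== RESULT ==
y
p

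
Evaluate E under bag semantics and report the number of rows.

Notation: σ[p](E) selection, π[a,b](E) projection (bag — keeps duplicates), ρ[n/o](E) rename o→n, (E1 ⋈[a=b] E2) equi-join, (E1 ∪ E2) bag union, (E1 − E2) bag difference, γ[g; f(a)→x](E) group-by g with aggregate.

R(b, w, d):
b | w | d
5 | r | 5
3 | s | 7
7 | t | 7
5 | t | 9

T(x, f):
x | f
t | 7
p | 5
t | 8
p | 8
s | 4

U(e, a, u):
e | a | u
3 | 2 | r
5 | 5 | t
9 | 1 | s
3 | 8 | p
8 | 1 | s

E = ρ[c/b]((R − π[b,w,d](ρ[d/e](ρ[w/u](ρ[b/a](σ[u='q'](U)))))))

Subexpression sizes:
  R → 4
  U → 5
  σ[u='q'](U) → 0
  ρ[b/a](σ[u='q'](U)) → 0
  ρ[w/u](ρ[b/a](σ[u='q'](U))) → 0
  ρ[d/e](ρ[w/u](ρ[b/a](σ[u='q'](U)))) → 0
  π[b,w,d](ρ[d/e](ρ[w/u](ρ[b/a](σ[u='q'](U))))) → 0
  (R − π[b,w,d](ρ[d/e](ρ[w/u](ρ[b/a](σ[u='q'](U)))))) → 4
  ρ[c/b]((R − π[b,w,d](ρ[d/e](ρ[w/u](ρ[b/a](σ[u='q'](U))))))) → 4

|E| = 4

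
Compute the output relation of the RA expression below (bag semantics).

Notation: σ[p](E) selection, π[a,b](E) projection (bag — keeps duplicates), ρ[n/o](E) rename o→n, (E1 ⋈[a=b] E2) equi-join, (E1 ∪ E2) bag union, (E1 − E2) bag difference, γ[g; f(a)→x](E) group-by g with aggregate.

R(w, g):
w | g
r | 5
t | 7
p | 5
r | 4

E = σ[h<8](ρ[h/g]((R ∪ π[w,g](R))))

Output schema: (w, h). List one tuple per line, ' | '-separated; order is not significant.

Stepwise |·|:
  R → 4
  R → 4
  π[w,g](R) → 4
  (R ∪ π[w,g](R)) → 8
  ρ[h/g]((R ∪ π[w,g](R))) → 8
  σ[h<8](ρ[h/g]((R ∪ π[w,g](R)))) → 8

== RESULT ==
w | h
p | 5
p | 5
r | 4
r | 4
r | 5
r | 5
t | 7
t | 7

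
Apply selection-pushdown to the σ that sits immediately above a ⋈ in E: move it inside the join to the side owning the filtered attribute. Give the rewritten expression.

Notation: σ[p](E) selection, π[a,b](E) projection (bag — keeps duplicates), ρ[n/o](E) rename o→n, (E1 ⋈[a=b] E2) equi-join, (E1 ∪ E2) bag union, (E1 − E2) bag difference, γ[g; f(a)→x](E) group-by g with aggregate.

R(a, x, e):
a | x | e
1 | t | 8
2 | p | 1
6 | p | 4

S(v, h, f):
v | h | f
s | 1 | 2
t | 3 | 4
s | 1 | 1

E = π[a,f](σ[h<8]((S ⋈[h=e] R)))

σ filters on h, owned by the left side.
E' = π[a,f]((σ[h<8](S) ⋈[h=e] R))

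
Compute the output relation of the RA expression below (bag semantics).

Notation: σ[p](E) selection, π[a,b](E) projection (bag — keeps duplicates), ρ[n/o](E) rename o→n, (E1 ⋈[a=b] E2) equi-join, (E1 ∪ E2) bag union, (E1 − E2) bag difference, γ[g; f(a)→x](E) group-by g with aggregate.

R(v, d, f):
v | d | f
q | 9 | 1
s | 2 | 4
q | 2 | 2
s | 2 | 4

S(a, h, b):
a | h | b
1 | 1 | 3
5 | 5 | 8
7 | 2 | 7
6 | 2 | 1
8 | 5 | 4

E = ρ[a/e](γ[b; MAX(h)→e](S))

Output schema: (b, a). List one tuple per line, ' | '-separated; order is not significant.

Subexpression sizes:
  S → 5
  γ[b; MAX(h)→e](S) → 5
  ρ[a/e](γ[b; MAX(h)→e](S)) → 5

== RESULT ==
b | a
1 | 2
3 | 1
4 | 5
7 | 2
8 | 5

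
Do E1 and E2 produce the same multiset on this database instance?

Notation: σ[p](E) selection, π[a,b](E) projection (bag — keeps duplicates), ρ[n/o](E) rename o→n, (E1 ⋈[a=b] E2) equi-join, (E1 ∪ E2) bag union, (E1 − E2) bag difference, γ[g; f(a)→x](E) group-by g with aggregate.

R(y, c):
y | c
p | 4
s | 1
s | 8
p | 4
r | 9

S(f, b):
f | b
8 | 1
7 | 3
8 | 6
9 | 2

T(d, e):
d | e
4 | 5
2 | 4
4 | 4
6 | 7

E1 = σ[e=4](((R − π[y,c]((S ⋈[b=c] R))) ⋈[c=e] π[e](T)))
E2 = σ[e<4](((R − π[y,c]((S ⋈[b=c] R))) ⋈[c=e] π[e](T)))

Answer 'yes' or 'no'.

E1 row counts bottom-up:
  R → 5
  S → 4
  R → 5
  (S ⋈[b=c] R) → 1
  π[y,c]((S ⋈[b=c] R)) → 1
  (R − π[y,c]((S ⋈[b=c] R))) → 4
  T → 4
  π[e](T) → 4
  ((R − π[y,c]((S ⋈[b=c] R))) ⋈[c=e] π[e](T)) → 4
  σ[e=4](((R − π[y,c]((S ⋈[b=c] R))) ⋈[c=e] π[e](T))) → 4
E2 row counts bottom-up:
  R → 5
  S → 4
  R → 5
  (S ⋈[b=c] R) → 1
  π[y,c]((S ⋈[b=c] R)) → 1
  (R − π[y,c]((S ⋈[b=c] R))) → 4
  T → 4
  π[e](T) → 4
  ((R − π[y,c]((S ⋈[b=c] R))) ⋈[c=e] π[e](T)) → 4
  σ[e<4](((R − π[y,c]((S ⋈[b=c] R))) ⋈[c=e] π[e](T))) → 0

E1 result:
y | c | e
p | 4 | 4
p | 4 | 4
p | 4 | 4
p | 4 | 4
E2 result:
y | c | e
(0 rows)
Witness: ('p', 4, 4) appears 4× in E1 but 0× in E2.

no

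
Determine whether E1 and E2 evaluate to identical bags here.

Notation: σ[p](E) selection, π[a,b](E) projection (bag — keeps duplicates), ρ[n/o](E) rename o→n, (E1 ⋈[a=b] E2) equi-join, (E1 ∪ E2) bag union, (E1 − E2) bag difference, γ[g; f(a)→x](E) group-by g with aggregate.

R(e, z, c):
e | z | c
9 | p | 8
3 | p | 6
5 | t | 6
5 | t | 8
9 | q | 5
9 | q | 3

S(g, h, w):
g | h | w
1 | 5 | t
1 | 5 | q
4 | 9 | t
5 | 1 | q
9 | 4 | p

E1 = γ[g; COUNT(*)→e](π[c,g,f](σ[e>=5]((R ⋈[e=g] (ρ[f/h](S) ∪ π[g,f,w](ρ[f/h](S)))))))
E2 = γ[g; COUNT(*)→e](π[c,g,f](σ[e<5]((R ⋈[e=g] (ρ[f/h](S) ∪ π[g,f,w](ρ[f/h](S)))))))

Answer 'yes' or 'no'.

E1 per-node cardinality:
  R → 6
  S → 5
  ρ[f/h](S) → 5
  S → 5
  ρ[f/h](S) → 5
  π[g,f,w](ρ[f/h](S)) → 5
  (ρ[f/h](S) ∪ π[g,f,w](ρ[f/h](S))) → 10
  (R ⋈[e=g] (ρ[f/h](S) ∪ π[g,f,w](ρ[f/h](S)))) → 10
  σ[e>=5]((R ⋈[e=g] (ρ[f/h](S) ∪ π[g,f,w](ρ[f/h](S))))) → 10
  π[c,g,f](σ[e>=5]((R ⋈[e=g] (ρ[f/h](S) ∪ π[g,f,w](ρ[f/h](S)))))) → 10
  γ[g; COUNT(*)→e](π[c,g,f](σ[e>=5]((R ⋈[e=g] (ρ[f/h](S) ∪ π[g,f,w](ρ[f/h](S))))))) → 2
E2 per-node cardinality:
  R → 6
  S → 5
  ρ[f/h](S) → 5
  S → 5
  ρ[f/h](S) → 5
  π[g,f,w](ρ[f/h](S)) → 5
  (ρ[f/h](S) ∪ π[g,f,w](ρ[f/h](S))) → 10
  (R ⋈[e=g] (ρ[f/h](S) ∪ π[g,f,w](ρ[f/h](S)))) → 10
  σ[e<5]((R ⋈[e=g] (ρ[f/h](S) ∪ π[g,f,w](ρ[f/h](S))))) → 0
  π[c,g,f](σ[e<5]((R ⋈[e=g] (ρ[f/h](S) ∪ π[g,f,w](ρ[f/h](S)))))) → 0
  γ[g; COUNT(*)→e](π[c,g,f](σ[e<5]((R ⋈[e=g] (ρ[f/h](S) ∪ π[g,f,w](ρ[f/h](S))))))) → 0

E1 result:
g | e
5 | 4
9 | 6
E2 result:
g | e
(0 rows)
Witness: (5, 4) appears 1× in E1 but 0× in E2.

no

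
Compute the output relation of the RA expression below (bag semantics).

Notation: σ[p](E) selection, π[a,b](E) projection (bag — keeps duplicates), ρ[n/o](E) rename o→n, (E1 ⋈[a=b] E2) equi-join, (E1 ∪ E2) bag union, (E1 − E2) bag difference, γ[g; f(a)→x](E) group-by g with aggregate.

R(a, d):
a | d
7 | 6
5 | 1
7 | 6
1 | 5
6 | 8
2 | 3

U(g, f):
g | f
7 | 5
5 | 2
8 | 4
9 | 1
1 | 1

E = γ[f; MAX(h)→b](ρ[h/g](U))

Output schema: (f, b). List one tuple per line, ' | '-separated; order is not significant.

Subexpression sizes:
  U → 5
  ρ[h/g](U) → 5
  γ[f; MAX(h)→b](ρ[h/g](U)) → 4

== RESULT ==
f | b
1 | 9
2 | 5
4 | 8
5 | 7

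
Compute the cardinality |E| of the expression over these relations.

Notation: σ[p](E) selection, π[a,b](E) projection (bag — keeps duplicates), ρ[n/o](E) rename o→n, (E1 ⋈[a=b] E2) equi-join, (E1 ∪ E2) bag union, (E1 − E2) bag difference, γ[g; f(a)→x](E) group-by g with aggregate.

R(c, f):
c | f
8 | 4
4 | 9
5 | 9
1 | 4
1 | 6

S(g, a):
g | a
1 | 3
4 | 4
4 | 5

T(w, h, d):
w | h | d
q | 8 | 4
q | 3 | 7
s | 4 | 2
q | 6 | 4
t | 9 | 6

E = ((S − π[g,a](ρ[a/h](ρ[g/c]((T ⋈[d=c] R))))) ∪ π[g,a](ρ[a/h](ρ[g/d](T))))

Per-node cardinality:
  S → 3
  T → 5
  R → 5
  (T ⋈[d=c] R) → 2
  ρ[g/c]((T ⋈[d=c] R)) → 2
  ρ[a/h](ρ[g/c]((T ⋈[d=c] R))) → 2
  π[g,a](ρ[a/h](ρ[g/c]((T ⋈[d=c] R)))) → 2
  (S − π[g,a](ρ[a/h](ρ[g/c]((T ⋈[d=c] R))))) → 3
  T → 5
  ρ[g/d](T) → 5
  ρ[a/h](ρ[g/d](T)) → 5
  π[g,a](ρ[a/h](ρ[g/d](T))) → 5
  ((S − π[g,a](ρ[a/h](ρ[g/c]((T ⋈[d=c] R))))) ∪ π[g,a](ρ[a/h](ρ[g/d](T)))) → 8

|E| = 8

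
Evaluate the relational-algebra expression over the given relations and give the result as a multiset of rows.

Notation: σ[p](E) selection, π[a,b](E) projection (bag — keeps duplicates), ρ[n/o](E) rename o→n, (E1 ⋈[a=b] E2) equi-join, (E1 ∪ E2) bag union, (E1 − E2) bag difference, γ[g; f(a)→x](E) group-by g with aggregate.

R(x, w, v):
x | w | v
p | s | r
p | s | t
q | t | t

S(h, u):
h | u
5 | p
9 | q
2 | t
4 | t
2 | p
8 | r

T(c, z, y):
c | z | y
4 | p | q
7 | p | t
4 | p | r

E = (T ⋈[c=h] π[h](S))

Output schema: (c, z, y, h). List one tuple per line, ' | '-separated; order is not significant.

Subexpression sizes:
  T → 3
  S → 6
  π[h](S) → 6
  (T ⋈[c=h] π[h](S)) → 2

== RESULT ==
c | z | y | h
4 | p | q | 4
4 | p | r | 4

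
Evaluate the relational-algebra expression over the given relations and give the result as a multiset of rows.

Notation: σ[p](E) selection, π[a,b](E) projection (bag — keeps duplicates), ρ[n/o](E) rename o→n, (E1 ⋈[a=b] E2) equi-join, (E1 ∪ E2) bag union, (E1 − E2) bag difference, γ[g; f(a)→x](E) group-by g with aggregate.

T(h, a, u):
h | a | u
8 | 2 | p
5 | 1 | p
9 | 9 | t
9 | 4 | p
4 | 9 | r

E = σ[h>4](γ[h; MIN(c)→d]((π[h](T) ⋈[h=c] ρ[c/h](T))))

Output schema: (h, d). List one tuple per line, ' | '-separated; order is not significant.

Row counts bottom-up:
  T → 5
  π[h](T) → 5
  T → 5
  ρ[c/h](T) → 5
  (π[h](T) ⋈[h=c] ρ[c/h](T)) → 7
  γ[h; MIN(c)→d]((π[h](T) ⋈[h=c] ρ[c/h](T))) → 4
  σ[h>4](γ[h; MIN(c)→d]((π[h](T) ⋈[h=c] ρ[c/h](T)))) → 3

== RESULT ==
h | d
5 | 5
8 | 8
9 | 9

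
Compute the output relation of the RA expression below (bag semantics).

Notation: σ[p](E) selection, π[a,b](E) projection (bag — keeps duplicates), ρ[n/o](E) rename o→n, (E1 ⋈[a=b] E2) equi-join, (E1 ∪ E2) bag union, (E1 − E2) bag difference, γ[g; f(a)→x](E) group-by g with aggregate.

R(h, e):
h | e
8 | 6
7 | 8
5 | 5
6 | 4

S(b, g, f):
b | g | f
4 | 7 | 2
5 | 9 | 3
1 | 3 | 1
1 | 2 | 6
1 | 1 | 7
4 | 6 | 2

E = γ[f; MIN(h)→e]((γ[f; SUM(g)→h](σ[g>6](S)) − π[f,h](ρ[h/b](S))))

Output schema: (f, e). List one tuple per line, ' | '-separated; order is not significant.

Subexpression sizes:
  S → 6
  σ[g>6](S) → 2
  γ[f; SUM(g)→h](σ[g>6](S)) → 2
  S → 6
  ρ[h/b](S) → 6
  π[f,h](ρ[h/b](S)) → 6
  (γ[f; SUM(g)→h](σ[g>6](S)) − π[f,h](ρ[h/b](S))) → 2
  γ[f; MIN(h)→e]((γ[f; SUM(g)→h](σ[g>6](S)) − π[f,h](ρ[h/b](S)))) → 2

== RESULT ==
f | e
2 | 7
3 | 9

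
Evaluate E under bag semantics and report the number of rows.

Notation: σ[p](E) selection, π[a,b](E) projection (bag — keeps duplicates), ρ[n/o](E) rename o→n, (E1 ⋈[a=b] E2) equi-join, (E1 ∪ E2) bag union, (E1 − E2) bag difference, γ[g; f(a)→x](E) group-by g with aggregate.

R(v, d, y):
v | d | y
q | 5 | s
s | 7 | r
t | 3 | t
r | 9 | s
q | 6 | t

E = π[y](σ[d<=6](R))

Stepwise |·|:
  R → 5
  σ[d<=6](R) → 3
  π[y](σ[d<=6](R)) → 3

|E| = 3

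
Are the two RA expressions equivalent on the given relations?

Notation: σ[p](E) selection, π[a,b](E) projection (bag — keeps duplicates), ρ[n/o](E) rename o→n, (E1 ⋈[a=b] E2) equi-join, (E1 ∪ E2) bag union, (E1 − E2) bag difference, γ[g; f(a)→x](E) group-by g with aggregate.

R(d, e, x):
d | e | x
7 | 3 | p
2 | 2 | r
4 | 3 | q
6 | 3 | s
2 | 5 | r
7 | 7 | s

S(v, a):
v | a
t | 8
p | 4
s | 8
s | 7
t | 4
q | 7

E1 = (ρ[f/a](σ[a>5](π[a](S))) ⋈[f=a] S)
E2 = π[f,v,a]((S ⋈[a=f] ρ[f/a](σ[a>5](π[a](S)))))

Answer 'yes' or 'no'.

E1 stepwise |·|:
  S → 6
  π[a](S) → 6
  σ[a>5](π[a](S)) → 4
  ρ[f/a](σ[a>5](π[a](S))) → 4
  S → 6
  (ρ[f/a](σ[a>5](π[a](S))) ⋈[f=a] S) → 8
E2 stepwise |·|:
  S → 6
  S → 6
  π[a](S) → 6
  σ[a>5](π[a](S)) → 4
  ρ[f/a](σ[a>5](π[a](S))) → 4
  (S ⋈[a=f] ρ[f/a](σ[a>5](π[a](S)))) → 8
  π[f,v,a]((S ⋈[a=f] ρ[f/a](σ[a>5](π[a](S))))) → 8

E1 and E2 produce the same multiset:
f | v | a
7 | q | 7
7 | q | 7
7 | s | 7
7 | s | 7
8 | s | 8
8 | s | 8
8 | t | 8
8 | t | 8

yes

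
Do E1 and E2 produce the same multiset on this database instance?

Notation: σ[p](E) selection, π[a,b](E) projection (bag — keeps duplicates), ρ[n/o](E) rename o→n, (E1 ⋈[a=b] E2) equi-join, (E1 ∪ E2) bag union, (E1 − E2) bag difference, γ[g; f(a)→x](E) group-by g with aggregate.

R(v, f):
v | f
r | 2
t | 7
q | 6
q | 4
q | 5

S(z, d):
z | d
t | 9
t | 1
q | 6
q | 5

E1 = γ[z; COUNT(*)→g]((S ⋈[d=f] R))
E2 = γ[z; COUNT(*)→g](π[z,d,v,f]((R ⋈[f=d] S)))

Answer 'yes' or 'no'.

E1 per-node cardinality:
  S → 4
  R → 5
  (S ⋈[d=f] R) → 2
  γ[z; COUNT(*)→g]((S ⋈[d=f] R)) → 1
E2 per-node cardinality:
  R → 5
  S → 4
  (R ⋈[f=d] S) → 2
  π[z,d,v,f]((R ⋈[f=d] S)) → 2
  γ[z; COUNT(*)→g](π[z,d,v,f]((R ⋈[f=d] S))) → 1

E1 and E2 produce the same multiset:
z | g
q | 2

yes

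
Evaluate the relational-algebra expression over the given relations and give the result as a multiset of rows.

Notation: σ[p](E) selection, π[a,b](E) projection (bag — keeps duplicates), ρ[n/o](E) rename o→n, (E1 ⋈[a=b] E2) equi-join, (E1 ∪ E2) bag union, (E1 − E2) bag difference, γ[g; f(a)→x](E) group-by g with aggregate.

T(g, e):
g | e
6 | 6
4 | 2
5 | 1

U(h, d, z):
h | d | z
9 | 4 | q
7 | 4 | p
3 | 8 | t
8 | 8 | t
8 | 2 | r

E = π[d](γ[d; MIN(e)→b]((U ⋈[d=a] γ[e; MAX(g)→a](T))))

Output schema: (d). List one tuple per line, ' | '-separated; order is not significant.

Subexpression sizes:
  U → 5
  T → 3
  γ[e; MAX(g)→a](T) → 3
  (U ⋈[d=a] γ[e; MAX(g)→a](T)) → 2
  γ[d; MIN(e)→b]((U ⋈[d=a] γ[e; MAX(g)→a](T))) → 1
  π[d](γ[d; MIN(e)→b]((U ⋈[d=a] γ[e; MAX(g)→a](T)))) → 1

== RESULT ==
d
4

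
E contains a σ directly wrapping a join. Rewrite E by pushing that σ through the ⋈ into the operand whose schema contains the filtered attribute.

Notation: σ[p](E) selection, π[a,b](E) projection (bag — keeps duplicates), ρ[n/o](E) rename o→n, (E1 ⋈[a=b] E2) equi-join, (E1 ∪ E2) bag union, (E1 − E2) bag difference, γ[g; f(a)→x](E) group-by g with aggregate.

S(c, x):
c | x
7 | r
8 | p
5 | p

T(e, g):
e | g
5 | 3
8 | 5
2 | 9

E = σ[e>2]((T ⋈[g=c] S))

σ filters on e, owned by the left side.
E' = (σ[e>2](T) ⋈[g=c] S)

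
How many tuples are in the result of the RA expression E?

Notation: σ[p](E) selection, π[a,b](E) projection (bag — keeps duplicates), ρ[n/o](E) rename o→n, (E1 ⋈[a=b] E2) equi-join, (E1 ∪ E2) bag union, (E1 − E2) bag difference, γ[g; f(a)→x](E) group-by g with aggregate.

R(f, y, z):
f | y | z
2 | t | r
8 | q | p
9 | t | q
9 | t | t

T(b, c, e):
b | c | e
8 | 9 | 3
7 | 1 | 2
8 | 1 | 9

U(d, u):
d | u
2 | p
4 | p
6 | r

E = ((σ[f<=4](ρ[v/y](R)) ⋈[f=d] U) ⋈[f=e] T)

Subexpression sizes:
  R → 4
  ρ[v/y](R) → 4
  σ[f<=4](ρ[v/y](R)) → 1
  U → 3
  (σ[f<=4](ρ[v/y](R)) ⋈[f=d] U) → 1
  T → 3
  ((σ[f<=4](ρ[v/y](R)) ⋈[f=d] U) ⋈[f=e] T) → 1

|E| = 1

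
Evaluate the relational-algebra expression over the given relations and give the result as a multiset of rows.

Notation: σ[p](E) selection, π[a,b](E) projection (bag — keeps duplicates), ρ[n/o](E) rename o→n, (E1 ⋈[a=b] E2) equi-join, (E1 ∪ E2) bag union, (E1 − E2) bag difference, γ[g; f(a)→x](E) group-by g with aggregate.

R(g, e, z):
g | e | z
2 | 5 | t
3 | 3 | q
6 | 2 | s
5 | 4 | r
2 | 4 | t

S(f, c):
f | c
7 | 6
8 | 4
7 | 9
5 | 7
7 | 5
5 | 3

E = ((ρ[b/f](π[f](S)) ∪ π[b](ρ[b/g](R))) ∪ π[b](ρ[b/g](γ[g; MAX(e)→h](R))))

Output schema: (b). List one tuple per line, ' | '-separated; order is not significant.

Subexpression sizes:
  S → 6
  π[f](S) → 6
  ρ[b/f](π[f](S)) → 6
  R → 5
  ρ[b/g](R) → 5
  π[b](ρ[b/g](R)) → 5
  (ρ[b/f](π[f](S)) ∪ π[b](ρ[b/g](R))) → 11
  R → 5
  γ[g; MAX(e)→h](R) → 4
  ρ[b/g](γ[g; MAX(e)→h](R)) → 4
  π[b](ρ[b/g](γ[g; MAX(e)→h](R))) → 4
  ((ρ[b/f](π[f](S)) ∪ π[b](ρ[b/g](R))) ∪ π[b](ρ[b/g](γ[g; MAX(e)→h](R)))) → 15

== RESULT ==
b
2
2
2
3
3
5
5
5
5
6
6
7
7
7
8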